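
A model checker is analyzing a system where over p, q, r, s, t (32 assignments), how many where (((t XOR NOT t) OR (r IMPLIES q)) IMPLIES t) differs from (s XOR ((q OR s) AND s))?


F1 = (((t XOR NOT t) OR (r IMPLIES q)) IMPLIES t)
F2 = (s XOR ((q OR s) AND s))
Evaluate both on each of 32 rows (bits = p,q,r,s,t):
  row 0 [00000]: F1=0 F2=0 -> 0
  row 1 [00001]: F1=1 F2=0 (differ) -> 1
  row 2 [00010]: F1=0 F2=0 -> 0
  row 3 [00011]: F1=1 F2=0 (differ) -> 1
  row 4 [00100]: F1=0 F2=0 -> 0
  row 5 [00101]: F1=1 F2=0 (differ) -> 1
  row 6 [00110]: F1=0 F2=0 -> 0
  row 7 [00111]: F1=1 F2=0 (differ) -> 1
  row 8 [01000]: F1=0 F2=0 -> 0
  row 9 [01001]: F1=1 F2=0 (differ) -> 1
  row 10 [01010]: F1=0 F2=0 -> 0
  row 11 [01011]: F1=1 F2=0 (differ) -> 1
  row 12 [01100]: F1=0 F2=0 -> 0
  row 13 [01101]: F1=1 F2=0 (differ) -> 1
  row 14 [01110]: F1=0 F2=0 -> 0
  row 15 [01111]: F1=1 F2=0 (differ) -> 1
  row 16 [10000]: F1=0 F2=0 -> 0
  row 17 [10001]: F1=1 F2=0 (differ) -> 1
  row 18 [10010]: F1=0 F2=0 -> 0
  row 19 [10011]: F1=1 F2=0 (differ) -> 1
  row 20 [10100]: F1=0 F2=0 -> 0
  row 21 [10101]: F1=1 F2=0 (differ) -> 1
  row 22 [10110]: F1=0 F2=0 -> 0
  row 23 [10111]: F1=1 F2=0 (differ) -> 1
  row 24 [11000]: F1=0 F2=0 -> 0
  row 25 [11001]: F1=1 F2=0 (differ) -> 1
  row 26 [11010]: F1=0 F2=0 -> 0
  row 27 [11011]: F1=1 F2=0 (differ) -> 1
  row 28 [11100]: F1=0 F2=0 -> 0
  row 29 [11101]: F1=1 F2=0 (differ) -> 1
  row 30 [11110]: F1=0 F2=0 -> 0
  row 31 [11111]: F1=1 F2=0 (differ) -> 1
Full result column, 8 rows per line (p,q fixed per line; r,s,t runs 000..111 left to right):
  rows 0-7 [p,q=00]: 01010101  (ones: 4)
  rows 8-15 [p,q=01]: 01010101  (ones: 4)
  rows 16-23 [p,q=10]: 01010101  (ones: 4)
  rows 24-31 [p,q=11]: 01010101  (ones: 4)
Disagreements = 4+4+4+4 = 16

16


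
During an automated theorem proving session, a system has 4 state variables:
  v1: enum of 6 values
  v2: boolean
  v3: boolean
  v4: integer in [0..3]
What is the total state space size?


State space = product of domain sizes of all variables.
Domain sizes:
  v1 (enum of 6 values): 6
  v2 (boolean): 2
  v3 (boolean): 2
  v4 (integer in [0..3]): 4
Product = 6 * 2 * 2 * 4 = 96

96


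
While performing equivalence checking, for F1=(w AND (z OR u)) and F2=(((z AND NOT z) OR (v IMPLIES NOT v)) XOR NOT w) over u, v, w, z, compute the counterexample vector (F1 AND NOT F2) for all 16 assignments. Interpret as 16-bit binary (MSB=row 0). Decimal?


F1 = (w AND (z OR u))
F2 = (((z AND NOT z) OR (v IMPLIES NOT v)) XOR NOT w)
Counterexample to F1=>F2 is where F1=1 and F2=0.
Evaluate each row (bits = u,v,w,z, MSB first):
  row 0 [0000]: F1=0 F2=0 -> F1&~F2 -> 0
  row 1 [0001]: F1=0 F2=0 -> F1&~F2 -> 0
  row 2 [0010]: F1=0 F2=1 -> F1&~F2 -> 0
  row 3 [0011]: F1=1 F2=1 -> F1&~F2 -> 0
  row 4 [0100]: F1=0 F2=1 -> F1&~F2 -> 0
  row 5 [0101]: F1=0 F2=1 -> F1&~F2 -> 0
  row 6 [0110]: F1=0 F2=0 -> F1&~F2 -> 0
  row 7 [0111]: F1=1 F2=0 -> F1&~F2 -> 1
  row 8 [1000]: F1=0 F2=0 -> F1&~F2 -> 0
  row 9 [1001]: F1=0 F2=0 -> F1&~F2 -> 0
  row 10 [1010]: F1=1 F2=1 -> F1&~F2 -> 0
  row 11 [1011]: F1=1 F2=1 -> F1&~F2 -> 0
  row 12 [1100]: F1=0 F2=1 -> F1&~F2 -> 0
  row 13 [1101]: F1=0 F2=1 -> F1&~F2 -> 0
  row 14 [1110]: F1=1 F2=0 -> F1&~F2 -> 1
  row 15 [1111]: F1=1 F2=0 -> F1&~F2 -> 1
Full result column, 4 rows per line (u,v fixed per line; w,z runs 00..11 left to right):
  rows 0-3 [u,v=00]: 0000  = hex 0
  rows 4-7 [u,v=01]: 0001  = hex 1
  rows 8-11 [u,v=10]: 0000  = hex 0
  rows 12-15 [u,v=11]: 0011  = hex 3
Counterexample vector (row 0 .. row 15) = 0000000100000011
Output column grouped in 4s = 0000 0001 0000 0011 = 0x0103
Convert to decimal digit by digit (value = value*16 + digit):
  0 -> 0
  0*16 + 1 = 1
  1*16 + 0 = 16
  16*16 + 3 = 259
Decimal = 259

259


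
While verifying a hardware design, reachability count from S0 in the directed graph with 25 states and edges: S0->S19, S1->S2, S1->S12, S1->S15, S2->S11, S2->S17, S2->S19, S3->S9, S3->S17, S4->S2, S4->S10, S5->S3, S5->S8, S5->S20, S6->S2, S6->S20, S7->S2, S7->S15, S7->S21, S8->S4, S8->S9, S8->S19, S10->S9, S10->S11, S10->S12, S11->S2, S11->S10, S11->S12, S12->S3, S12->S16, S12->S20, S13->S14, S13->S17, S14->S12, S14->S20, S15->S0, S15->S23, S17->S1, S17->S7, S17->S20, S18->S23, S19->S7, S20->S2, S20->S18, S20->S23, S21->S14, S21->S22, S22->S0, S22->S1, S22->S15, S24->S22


BFS from S0:
  layer 0: {S0}
  layer 1: {S19}
  layer 2: {S7}
  layer 3: {S2, S15, S21}
  layer 4: {S11, S14, S17, S22, S23}
  layer 5: {S1, S10, S12, S20}
  layer 6: {S3, S9, S16, S18}
Reachable set: {S0, S1, S2, S3, S7, S9, S10, S11, S12, S14, S15, S16, S17, S18, S19, S20, S21, S22, S23}
Count = 19

19


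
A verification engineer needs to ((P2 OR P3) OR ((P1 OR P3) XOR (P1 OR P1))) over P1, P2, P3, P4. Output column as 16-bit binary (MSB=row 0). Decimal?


Formula: ((P2 OR P3) OR ((P1 OR P3) XOR (P1 OR P1))) over P1, P2, P3, P4 (16 rows)
Evaluate each row (bits = P1,P2,P3,P4, MSB first):
  row 0 [0000]: ((0 OR 0) OR ((0 OR 0) XOR (0 OR 0))) -> 0
  row 1 [0001]: ((0 OR 0) OR ((0 OR 0) XOR (0 OR 0))) -> 0
  row 2 [0010]: ((0 OR 1) OR ((0 OR 1) XOR (0 OR 0))) -> 1
  row 3 [0011]: ((0 OR 1) OR ((0 OR 1) XOR (0 OR 0))) -> 1
  row 4 [0100]: ((1 OR 0) OR ((0 OR 0) XOR (0 OR 0))) -> 1
  row 5 [0101]: ((1 OR 0) OR ((0 OR 0) XOR (0 OR 0))) -> 1
  row 6 [0110]: ((1 OR 1) OR ((0 OR 1) XOR (0 OR 0))) -> 1
  row 7 [0111]: ((1 OR 1) OR ((0 OR 1) XOR (0 OR 0))) -> 1
  row 8 [1000]: ((0 OR 0) OR ((1 OR 0) XOR (1 OR 1))) -> 0
  row 9 [1001]: ((0 OR 0) OR ((1 OR 0) XOR (1 OR 1))) -> 0
  row 10 [1010]: ((0 OR 1) OR ((1 OR 1) XOR (1 OR 1))) -> 1
  row 11 [1011]: ((0 OR 1) OR ((1 OR 1) XOR (1 OR 1))) -> 1
  row 12 [1100]: ((1 OR 0) OR ((1 OR 0) XOR (1 OR 1))) -> 1
  row 13 [1101]: ((1 OR 0) OR ((1 OR 0) XOR (1 OR 1))) -> 1
  row 14 [1110]: ((1 OR 1) OR ((1 OR 1) XOR (1 OR 1))) -> 1
  row 15 [1111]: ((1 OR 1) OR ((1 OR 1) XOR (1 OR 1))) -> 1
Full result column, 4 rows per line (P1,P2 fixed per line; P3,P4 runs 00..11 left to right):
  rows 0-3 [P1,P2=00]: 0011  = hex 3
  rows 4-7 [P1,P2=01]: 1111  = hex F
  rows 8-11 [P1,P2=10]: 0011  = hex 3
  rows 12-15 [P1,P2=11]: 1111  = hex F
Output column (row 0 .. row 15) = 0011111100111111
Output column grouped in 4s = 0011 1111 0011 1111 = 0x3F3F
Convert to decimal digit by digit (value = value*16 + digit):
  3 -> 3
  3*16 + 15 (F) = 63
  63*16 + 3 = 1011
  1011*16 + 15 (F) = 16191
Decimal = 16191

16191


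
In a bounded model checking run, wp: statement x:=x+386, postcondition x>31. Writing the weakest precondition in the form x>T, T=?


Formula: wp(x:=E, P) = P[E/x] (substitute E for x in postcondition)
Step 1: Postcondition: x>31
Step 2: Substitute x+386 for x: x+386>31
Step 3: Solve for x: x > 31-386 = -355

-355


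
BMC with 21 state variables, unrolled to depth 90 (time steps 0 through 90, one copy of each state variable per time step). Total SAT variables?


BMC unrolls to depth k, creating one copy of each state var for steps 0..k.
Step count = 90 + 1 = 91 (steps 0 through 90)
Vars per step = 21
Total = 21 * 91 = 1911

1911


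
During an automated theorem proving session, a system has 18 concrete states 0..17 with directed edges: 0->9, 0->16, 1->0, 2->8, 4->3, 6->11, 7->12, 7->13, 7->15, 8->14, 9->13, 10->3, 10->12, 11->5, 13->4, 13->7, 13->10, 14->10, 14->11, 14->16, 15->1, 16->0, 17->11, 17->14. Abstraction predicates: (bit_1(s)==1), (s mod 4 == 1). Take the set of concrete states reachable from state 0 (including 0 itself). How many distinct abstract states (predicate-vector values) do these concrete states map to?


BFS from 0:
Concrete reachable: {0, 1, 3, 4, 7, 9, 10, 12, 13, 15, 16}
Abstract via predicates (bit_1(s)==1), (s mod 4 == 1):
  (0,0) <- {0, 4, 12, 16}
  (0,1) <- {1, 9, 13}
  (1,0) <- {3, 7, 10, 15}
Distinct abstract states = 3

3


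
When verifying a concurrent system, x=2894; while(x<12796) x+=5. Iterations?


Step 1: x goes from 2894 toward 12796 by 5; the body runs while x<12796, so iterations = ceil((bound-start)/step)
Step 2: Distance=9902
Step 3: ceil(9902/5)=1981

1981


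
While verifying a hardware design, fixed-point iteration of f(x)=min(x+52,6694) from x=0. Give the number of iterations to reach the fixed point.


Step 1: x=0, cap=6694, increment=52
Step 2: x grows by 52 each step until capped at 6694; fixed point is x=6694
Step 3: iterations = ceil(6694/52) = 129

129


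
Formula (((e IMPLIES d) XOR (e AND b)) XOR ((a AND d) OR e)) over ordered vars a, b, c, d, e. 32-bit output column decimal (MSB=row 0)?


Formula: (((e IMPLIES d) XOR (e AND b)) XOR ((a AND d) OR e)) over a, b, c, d, e (32 rows)
Evaluate each row (bits = a,b,c,d,e, MSB first):
  row 0 [00000]: (((0 IMPLIES 0) XOR (0 AND 0)) XOR ((0 AND 0) OR 0)) -> 1
  row 1 [00001]: (((1 IMPLIES 0) XOR (1 AND 0)) XOR ((0 AND 0) OR 1)) -> 1
  row 2 [00010]: (((0 IMPLIES 1) XOR (0 AND 0)) XOR ((0 AND 1) OR 0)) -> 1
  row 3 [00011]: (((1 IMPLIES 1) XOR (1 AND 0)) XOR ((0 AND 1) OR 1)) -> 0
  row 4 [00100]: (((0 IMPLIES 0) XOR (0 AND 0)) XOR ((0 AND 0) OR 0)) -> 1
  row 5 [00101]: (((1 IMPLIES 0) XOR (1 AND 0)) XOR ((0 AND 0) OR 1)) -> 1
  row 6 [00110]: (((0 IMPLIES 1) XOR (0 AND 0)) XOR ((0 AND 1) OR 0)) -> 1
  row 7 [00111]: (((1 IMPLIES 1) XOR (1 AND 0)) XOR ((0 AND 1) OR 1)) -> 0
  row 8 [01000]: (((0 IMPLIES 0) XOR (0 AND 1)) XOR ((0 AND 0) OR 0)) -> 1
  row 9 [01001]: (((1 IMPLIES 0) XOR (1 AND 1)) XOR ((0 AND 0) OR 1)) -> 0
  row 10 [01010]: (((0 IMPLIES 1) XOR (0 AND 1)) XOR ((0 AND 1) OR 0)) -> 1
  row 11 [01011]: (((1 IMPLIES 1) XOR (1 AND 1)) XOR ((0 AND 1) OR 1)) -> 1
  row 12 [01100]: (((0 IMPLIES 0) XOR (0 AND 1)) XOR ((0 AND 0) OR 0)) -> 1
  row 13 [01101]: (((1 IMPLIES 0) XOR (1 AND 1)) XOR ((0 AND 0) OR 1)) -> 0
  row 14 [01110]: (((0 IMPLIES 1) XOR (0 AND 1)) XOR ((0 AND 1) OR 0)) -> 1
  row 15 [01111]: (((1 IMPLIES 1) XOR (1 AND 1)) XOR ((0 AND 1) OR 1)) -> 1
  row 16 [10000]: (((0 IMPLIES 0) XOR (0 AND 0)) XOR ((1 AND 0) OR 0)) -> 1
  row 17 [10001]: (((1 IMPLIES 0) XOR (1 AND 0)) XOR ((1 AND 0) OR 1)) -> 1
  row 18 [10010]: (((0 IMPLIES 1) XOR (0 AND 0)) XOR ((1 AND 1) OR 0)) -> 0
  row 19 [10011]: (((1 IMPLIES 1) XOR (1 AND 0)) XOR ((1 AND 1) OR 1)) -> 0
  row 20 [10100]: (((0 IMPLIES 0) XOR (0 AND 0)) XOR ((1 AND 0) OR 0)) -> 1
  row 21 [10101]: (((1 IMPLIES 0) XOR (1 AND 0)) XOR ((1 AND 0) OR 1)) -> 1
  row 22 [10110]: (((0 IMPLIES 1) XOR (0 AND 0)) XOR ((1 AND 1) OR 0)) -> 0
  row 23 [10111]: (((1 IMPLIES 1) XOR (1 AND 0)) XOR ((1 AND 1) OR 1)) -> 0
  row 24 [11000]: (((0 IMPLIES 0) XOR (0 AND 1)) XOR ((1 AND 0) OR 0)) -> 1
  row 25 [11001]: (((1 IMPLIES 0) XOR (1 AND 1)) XOR ((1 AND 0) OR 1)) -> 0
  row 26 [11010]: (((0 IMPLIES 1) XOR (0 AND 1)) XOR ((1 AND 1) OR 0)) -> 0
  row 27 [11011]: (((1 IMPLIES 1) XOR (1 AND 1)) XOR ((1 AND 1) OR 1)) -> 1
  row 28 [11100]: (((0 IMPLIES 0) XOR (0 AND 1)) XOR ((1 AND 0) OR 0)) -> 1
  row 29 [11101]: (((1 IMPLIES 0) XOR (1 AND 1)) XOR ((1 AND 0) OR 1)) -> 0
  row 30 [11110]: (((0 IMPLIES 1) XOR (0 AND 1)) XOR ((1 AND 1) OR 0)) -> 0
  row 31 [11111]: (((1 IMPLIES 1) XOR (1 AND 1)) XOR ((1 AND 1) OR 1)) -> 1
Full result column, 4 rows per line (a,b,c fixed per line; d,e runs 00..11 left to right):
  rows 0-3 [a,b,c=000]: 1110  = hex E
  rows 4-7 [a,b,c=001]: 1110  = hex E
  rows 8-11 [a,b,c=010]: 1011  = hex B
  rows 12-15 [a,b,c=011]: 1011  = hex B
  rows 16-19 [a,b,c=100]: 1100  = hex C
  rows 20-23 [a,b,c=101]: 1100  = hex C
  rows 24-27 [a,b,c=110]: 1001  = hex 9
  rows 28-31 [a,b,c=111]: 1001  = hex 9
Output column (row 0 .. row 31) = 11101110101110111100110010011001
Output column grouped in 4s = 1110 1110 1011 1011 1100 1100 1001 1001 = 0xEEBBCC99
Convert to decimal digit by digit (value = value*16 + digit):
  E -> 14
  14*16 + 14 (E) = 238
  238*16 + 11 (B) = 3819
  3819*16 + 11 (B) = 61115
  61115*16 + 12 (C) = 977852
  977852*16 + 12 (C) = 15645644
  15645644*16 + 9 = 250330313
  250330313*16 + 9 = 4005285017
Decimal = 4005285017

4005285017


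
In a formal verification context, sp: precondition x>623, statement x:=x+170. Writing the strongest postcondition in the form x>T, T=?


Formula: sp(P, x:=E) = exists old_x. (x = E[old_x/x]) AND P[old_x/x] (old_x is the value of x before the assignment; eliminate old_x by solving x = E[old_x/x] for old_x)
Step 1: Precondition P: x>623, i.e. old_x > 623
Step 2: Assignment gives x = old_x + 170, so old_x = x - 170
Step 3: Substitute into P: x - 170 > 623
Step 4: Simplify: x > 623+170 = 793

793


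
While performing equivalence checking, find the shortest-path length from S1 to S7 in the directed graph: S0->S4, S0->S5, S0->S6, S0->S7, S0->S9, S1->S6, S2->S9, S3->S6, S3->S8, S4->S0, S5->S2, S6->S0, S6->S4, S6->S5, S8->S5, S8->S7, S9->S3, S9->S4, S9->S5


BFS layer-by-layer from S1:
  dist 0: {S1}
  dist 1: {S6}
  dist 2: {S0, S4, S5}
  dist 3: {S2, S7, S9}
  -> S7 reached at distance 3
Shortest path length = 3

3


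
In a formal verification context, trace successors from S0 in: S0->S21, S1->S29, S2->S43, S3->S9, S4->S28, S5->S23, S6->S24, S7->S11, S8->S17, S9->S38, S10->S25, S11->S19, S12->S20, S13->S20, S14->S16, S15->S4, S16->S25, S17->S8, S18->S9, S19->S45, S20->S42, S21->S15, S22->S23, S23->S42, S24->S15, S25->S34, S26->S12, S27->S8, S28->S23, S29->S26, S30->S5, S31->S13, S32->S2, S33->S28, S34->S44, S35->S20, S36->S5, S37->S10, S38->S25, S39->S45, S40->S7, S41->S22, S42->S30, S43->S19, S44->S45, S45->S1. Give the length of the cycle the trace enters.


Trace from S0 until a state repeats:
  S0 -> S21 -> S15 -> S4 -> S28 -> S23 -> S42 -> S30 -> S5 -> S23
S23 first seen at step 5, revisited at step 9.
Cycle length = 9 - 5 = 4

4


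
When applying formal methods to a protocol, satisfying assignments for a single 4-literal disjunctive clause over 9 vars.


Step 1: Total=2^9=512
Step 2: Unsat when all 4 false: 2^5=32
Step 3: Sat=512-32=480

480


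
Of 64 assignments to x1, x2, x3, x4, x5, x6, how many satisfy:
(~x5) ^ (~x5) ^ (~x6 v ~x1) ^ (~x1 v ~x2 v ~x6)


CNF with 4 clauses over 6 vars (64 assignments).
An assignment satisfies CNF iff every clause has >=1 true literal.
Check each row (bits = x1,x2,x3,x4,x5,x6; clause T/F shown):
  row 0 [000000]: clauses=TTTT -> 1
  row 1 [000001]: clauses=TTTT -> 1
  row 2 [000010]: clauses=FFTT -> 0
  row 3 [000011]: clauses=FFTT -> 0
  row 4 [000100]: clauses=TTTT -> 1
  (every remaining row is evaluated the same way; all 64 results are listed next)
Full result column, 8 rows per line (x1,x2,x3 fixed per line; x4,x5,x6 runs 000..111 left to right):
  rows 0-7 [x1,x2,x3=000]: 11001100  (ones: 4)
  rows 8-15 [x1,x2,x3=001]: 11001100  (ones: 4)
  rows 16-23 [x1,x2,x3=010]: 11001100  (ones: 4)
  rows 24-31 [x1,x2,x3=011]: 11001100  (ones: 4)
  rows 32-39 [x1,x2,x3=100]: 10001000  (ones: 2)
  rows 40-47 [x1,x2,x3=101]: 10001000  (ones: 2)
  rows 48-55 [x1,x2,x3=110]: 10001000  (ones: 2)
  rows 56-63 [x1,x2,x3=111]: 10001000  (ones: 2)
Satisfying assignments = 4+4+4+4+2+2+2+2 = 24

24


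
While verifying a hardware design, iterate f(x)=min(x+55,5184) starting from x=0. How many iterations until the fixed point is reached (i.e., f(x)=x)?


Step 1: x=0, cap=5184, increment=55
Step 2: x grows by 55 each step until capped at 5184; fixed point is x=5184
Step 3: iterations = ceil(5184/55) = 95

95


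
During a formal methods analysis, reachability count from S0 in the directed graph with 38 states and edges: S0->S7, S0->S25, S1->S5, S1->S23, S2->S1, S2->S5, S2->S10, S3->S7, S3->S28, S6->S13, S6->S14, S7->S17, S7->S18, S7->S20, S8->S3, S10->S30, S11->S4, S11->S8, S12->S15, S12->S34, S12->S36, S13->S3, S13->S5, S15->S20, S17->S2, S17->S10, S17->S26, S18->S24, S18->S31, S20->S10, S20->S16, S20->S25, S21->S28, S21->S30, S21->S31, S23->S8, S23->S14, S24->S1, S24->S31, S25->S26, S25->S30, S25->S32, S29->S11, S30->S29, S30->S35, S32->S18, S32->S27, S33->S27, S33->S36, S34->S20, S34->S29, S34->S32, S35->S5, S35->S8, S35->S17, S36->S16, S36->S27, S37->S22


BFS from S0:
  layer 0: {S0}
  layer 1: {S7, S25}
  layer 2: {S17, S18, S20, S26, S30, S32}
  layer 3: {S2, S10, S16, S24, S27, S29, S31, S35}
  layer 4: {S1, S5, S8, S11}
  layer 5: {S3, S4, S23}
  layer 6: {S14, S28}
Reachable set: {S0, S1, S2, S3, S4, S5, S7, S8, S10, S11, S14, S16, S17, S18, S20, S23, S24, S25, S26, S27, S28, S29, S30, S31, S32, S35}
Count = 26

26


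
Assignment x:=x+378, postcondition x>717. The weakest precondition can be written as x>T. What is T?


Formula: wp(x:=E, P) = P[E/x] (substitute E for x in postcondition)
Step 1: Postcondition: x>717
Step 2: Substitute x+378 for x: x+378>717
Step 3: Solve for x: x > 717-378 = 339

339


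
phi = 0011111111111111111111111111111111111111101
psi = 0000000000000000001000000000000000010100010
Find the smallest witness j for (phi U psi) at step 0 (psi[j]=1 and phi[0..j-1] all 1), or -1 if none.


(phi U psi) at 0: need smallest j with psi[j]=1 and phi[i]=1 for all i in [0,j).
Scan from step 0:
  step 0: phi=0 -> phi-prefix broken from here
  step 18: psi=1 but phi already failed -> not a witness
  step 35: psi=1 but phi already failed -> not a witness
  step 37: psi=1 but phi already failed -> not a witness
  step 41: psi=1 but phi already failed -> not a witness
  end of trace: no witness -> -1
Witness step = -1

-1


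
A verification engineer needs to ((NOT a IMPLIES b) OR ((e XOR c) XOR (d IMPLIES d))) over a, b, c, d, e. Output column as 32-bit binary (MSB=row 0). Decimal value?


Formula: ((NOT a IMPLIES b) OR ((e XOR c) XOR (d IMPLIES d))) over a, b, c, d, e (32 rows)
Evaluate each row (bits = a,b,c,d,e, MSB first):
  row 0 [00000]: ((NOT 0 IMPLIES 0) OR ((0 XOR 0) XOR (0 IMPLIES 0))) -> 1
  row 1 [00001]: ((NOT 0 IMPLIES 0) OR ((1 XOR 0) XOR (0 IMPLIES 0))) -> 0
  row 2 [00010]: ((NOT 0 IMPLIES 0) OR ((0 XOR 0) XOR (1 IMPLIES 1))) -> 1
  row 3 [00011]: ((NOT 0 IMPLIES 0) OR ((1 XOR 0) XOR (1 IMPLIES 1))) -> 0
  row 4 [00100]: ((NOT 0 IMPLIES 0) OR ((0 XOR 1) XOR (0 IMPLIES 0))) -> 0
  row 5 [00101]: ((NOT 0 IMPLIES 0) OR ((1 XOR 1) XOR (0 IMPLIES 0))) -> 1
  row 6 [00110]: ((NOT 0 IMPLIES 0) OR ((0 XOR 1) XOR (1 IMPLIES 1))) -> 0
  row 7 [00111]: ((NOT 0 IMPLIES 0) OR ((1 XOR 1) XOR (1 IMPLIES 1))) -> 1
  row 8 [01000]: ((NOT 0 IMPLIES 1) OR ((0 XOR 0) XOR (0 IMPLIES 0))) -> 1
  row 9 [01001]: ((NOT 0 IMPLIES 1) OR ((1 XOR 0) XOR (0 IMPLIES 0))) -> 1
  row 10 [01010]: ((NOT 0 IMPLIES 1) OR ((0 XOR 0) XOR (1 IMPLIES 1))) -> 1
  row 11 [01011]: ((NOT 0 IMPLIES 1) OR ((1 XOR 0) XOR (1 IMPLIES 1))) -> 1
  row 12 [01100]: ((NOT 0 IMPLIES 1) OR ((0 XOR 1) XOR (0 IMPLIES 0))) -> 1
  row 13 [01101]: ((NOT 0 IMPLIES 1) OR ((1 XOR 1) XOR (0 IMPLIES 0))) -> 1
  row 14 [01110]: ((NOT 0 IMPLIES 1) OR ((0 XOR 1) XOR (1 IMPLIES 1))) -> 1
  row 15 [01111]: ((NOT 0 IMPLIES 1) OR ((1 XOR 1) XOR (1 IMPLIES 1))) -> 1
  row 16 [10000]: ((NOT 1 IMPLIES 0) OR ((0 XOR 0) XOR (0 IMPLIES 0))) -> 1
  row 17 [10001]: ((NOT 1 IMPLIES 0) OR ((1 XOR 0) XOR (0 IMPLIES 0))) -> 1
  row 18 [10010]: ((NOT 1 IMPLIES 0) OR ((0 XOR 0) XOR (1 IMPLIES 1))) -> 1
  row 19 [10011]: ((NOT 1 IMPLIES 0) OR ((1 XOR 0) XOR (1 IMPLIES 1))) -> 1
  row 20 [10100]: ((NOT 1 IMPLIES 0) OR ((0 XOR 1) XOR (0 IMPLIES 0))) -> 1
  row 21 [10101]: ((NOT 1 IMPLIES 0) OR ((1 XOR 1) XOR (0 IMPLIES 0))) -> 1
  row 22 [10110]: ((NOT 1 IMPLIES 0) OR ((0 XOR 1) XOR (1 IMPLIES 1))) -> 1
  row 23 [10111]: ((NOT 1 IMPLIES 0) OR ((1 XOR 1) XOR (1 IMPLIES 1))) -> 1
  row 24 [11000]: ((NOT 1 IMPLIES 1) OR ((0 XOR 0) XOR (0 IMPLIES 0))) -> 1
  row 25 [11001]: ((NOT 1 IMPLIES 1) OR ((1 XOR 0) XOR (0 IMPLIES 0))) -> 1
  row 26 [11010]: ((NOT 1 IMPLIES 1) OR ((0 XOR 0) XOR (1 IMPLIES 1))) -> 1
  row 27 [11011]: ((NOT 1 IMPLIES 1) OR ((1 XOR 0) XOR (1 IMPLIES 1))) -> 1
  row 28 [11100]: ((NOT 1 IMPLIES 1) OR ((0 XOR 1) XOR (0 IMPLIES 0))) -> 1
  row 29 [11101]: ((NOT 1 IMPLIES 1) OR ((1 XOR 1) XOR (0 IMPLIES 0))) -> 1
  row 30 [11110]: ((NOT 1 IMPLIES 1) OR ((0 XOR 1) XOR (1 IMPLIES 1))) -> 1
  row 31 [11111]: ((NOT 1 IMPLIES 1) OR ((1 XOR 1) XOR (1 IMPLIES 1))) -> 1
Full result column, 4 rows per line (a,b,c fixed per line; d,e runs 00..11 left to right):
  rows 0-3 [a,b,c=000]: 1010  = hex A
  rows 4-7 [a,b,c=001]: 0101  = hex 5
  rows 8-11 [a,b,c=010]: 1111  = hex F
  rows 12-15 [a,b,c=011]: 1111  = hex F
  rows 16-19 [a,b,c=100]: 1111  = hex F
  rows 20-23 [a,b,c=101]: 1111  = hex F
  rows 24-27 [a,b,c=110]: 1111  = hex F
  rows 28-31 [a,b,c=111]: 1111  = hex F
Output column (row 0 .. row 31) = 10100101111111111111111111111111
Output column grouped in 4s = 1010 0101 1111 1111 1111 1111 1111 1111 = 0xA5FFFFFF
Convert to decimal digit by digit (value = value*16 + digit):
  A -> 10
  10*16 + 5 = 165
  165*16 + 15 (F) = 2655
  2655*16 + 15 (F) = 42495
  42495*16 + 15 (F) = 679935
  679935*16 + 15 (F) = 10878975
  10878975*16 + 15 (F) = 174063615
  174063615*16 + 15 (F) = 2785017855
Decimal = 2785017855

2785017855


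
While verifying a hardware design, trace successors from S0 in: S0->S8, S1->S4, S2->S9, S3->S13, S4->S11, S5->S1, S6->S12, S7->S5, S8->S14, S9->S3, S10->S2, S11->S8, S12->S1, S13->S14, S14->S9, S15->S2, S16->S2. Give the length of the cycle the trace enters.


Trace from S0 until a state repeats:
  S0 -> S8 -> S14 -> S9 -> S3 -> S13 -> S14
S14 first seen at step 2, revisited at step 6.
Cycle length = 6 - 2 = 4

4


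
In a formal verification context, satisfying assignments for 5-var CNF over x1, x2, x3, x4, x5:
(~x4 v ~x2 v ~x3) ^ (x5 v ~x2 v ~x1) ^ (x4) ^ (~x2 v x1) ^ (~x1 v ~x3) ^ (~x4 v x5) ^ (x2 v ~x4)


CNF with 7 clauses over 5 vars (32 assignments).
An assignment satisfies CNF iff every clause has >=1 true literal.
Check each row (bits = x1,x2,x3,x4,x5; clause T/F shown):
  row 0 [00000]: clauses=TTFTTTT -> 0
  row 1 [00001]: clauses=TTFTTTT -> 0
  row 2 [00010]: clauses=TTTTTFF -> 0
  row 3 [00011]: clauses=TTTTTTF -> 0
  row 4 [00100]: clauses=TTFTTTT -> 0
  row 5 [00101]: clauses=TTFTTTT -> 0
  row 6 [00110]: clauses=TTTTTFF -> 0
  row 7 [00111]: clauses=TTTTTTF -> 0
  row 8 [01000]: clauses=TTFFTTT -> 0
  row 9 [01001]: clauses=TTFFTTT -> 0
  row 10 [01010]: clauses=TTTFTFT -> 0
  row 11 [01011]: clauses=TTTFTTT -> 0
  row 12 [01100]: clauses=TTFFTTT -> 0
  row 13 [01101]: clauses=TTFFTTT -> 0
  row 14 [01110]: clauses=FTTFTFT -> 0
  row 15 [01111]: clauses=FTTFTTT -> 0
  row 16 [10000]: clauses=TTFTTTT -> 0
  row 17 [10001]: clauses=TTFTTTT -> 0
  row 18 [10010]: clauses=TTTTTFF -> 0
  row 19 [10011]: clauses=TTTTTTF -> 0
  row 20 [10100]: clauses=TTFTFTT -> 0
  row 21 [10101]: clauses=TTFTFTT -> 0
  row 22 [10110]: clauses=TTTTFFF -> 0
  row 23 [10111]: clauses=TTTTFTF -> 0
  row 24 [11000]: clauses=TFFTTTT -> 0
  row 25 [11001]: clauses=TTFTTTT -> 0
  row 26 [11010]: clauses=TFTTTFT -> 0
  row 27 [11011]: clauses=TTTTTTT -> 1
  row 28 [11100]: clauses=TFFTFTT -> 0
  row 29 [11101]: clauses=TTFTFTT -> 0
  row 30 [11110]: clauses=FFTTFFT -> 0
  row 31 [11111]: clauses=FTTTFTT -> 0
Full result column, 8 rows per line (x1,x2 fixed per line; x3,x4,x5 runs 000..111 left to right):
  rows 0-7 [x1,x2=00]: 00000000  (ones: 0)
  rows 8-15 [x1,x2=01]: 00000000  (ones: 0)
  rows 16-23 [x1,x2=10]: 00000000  (ones: 0)
  rows 24-31 [x1,x2=11]: 00010000  (ones: 1)
Satisfying assignments = 0+0+0+1 = 1

1


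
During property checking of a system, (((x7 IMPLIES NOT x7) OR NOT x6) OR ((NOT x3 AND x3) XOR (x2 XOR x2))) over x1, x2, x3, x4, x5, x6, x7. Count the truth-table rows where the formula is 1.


Formula: (((x7 IMPLIES NOT x7) OR NOT x6) OR ((NOT x3 AND x3) XOR (x2 XOR x2))) over 7 vars (128 rows)
Evaluate each row (x1, x2, x3, x4, x5, x6, x7 as bits, MSB first):
  row 0 [0000000]: (((0 IMPLIES NOT 0) OR NOT 0) OR ((NOT 0 AND 0) XOR (0 XOR 0))) -> 1
  row 1 [0000001]: (((1 IMPLIES NOT 1) OR NOT 0) OR ((NOT 0 AND 0) XOR (0 XOR 0))) -> 1
  row 2 [0000010]: (((0 IMPLIES NOT 0) OR NOT 1) OR ((NOT 0 AND 0) XOR (0 XOR 0))) -> 1
  row 3 [0000011]: (((1 IMPLIES NOT 1) OR NOT 1) OR ((NOT 0 AND 0) XOR (0 XOR 0))) -> 0
  row 4 [0000100]: (((0 IMPLIES NOT 0) OR NOT 0) OR ((NOT 0 AND 0) XOR (0 XOR 0))) -> 1
  (every remaining row is evaluated the same way; all 128 results are listed next)
Full result column, 8 rows per line (x1,x2,x3,x4 fixed per line; x5,x6,x7 runs 000..111 left to right):
  rows 0-7 [x1,x2,x3,x4=0000]: 11101110  (ones: 6)
  rows 8-15 [x1,x2,x3,x4=0001]: 11101110  (ones: 6)
  rows 16-23 [x1,x2,x3,x4=0010]: 11101110  (ones: 6)
  rows 24-31 [x1,x2,x3,x4=0011]: 11101110  (ones: 6)
  rows 32-39 [x1,x2,x3,x4=0100]: 11101110  (ones: 6)
  rows 40-47 [x1,x2,x3,x4=0101]: 11101110  (ones: 6)
  rows 48-55 [x1,x2,x3,x4=0110]: 11101110  (ones: 6)
  rows 56-63 [x1,x2,x3,x4=0111]: 11101110  (ones: 6)
  rows 64-71 [x1,x2,x3,x4=1000]: 11101110  (ones: 6)
  rows 72-79 [x1,x2,x3,x4=1001]: 11101110  (ones: 6)
  rows 80-87 [x1,x2,x3,x4=1010]: 11101110  (ones: 6)
  rows 88-95 [x1,x2,x3,x4=1011]: 11101110  (ones: 6)
  rows 96-103 [x1,x2,x3,x4=1100]: 11101110  (ones: 6)
  rows 104-111 [x1,x2,x3,x4=1101]: 11101110  (ones: 6)
  rows 112-119 [x1,x2,x3,x4=1110]: 11101110  (ones: 6)
  rows 120-127 [x1,x2,x3,x4=1111]: 11101110  (ones: 6)
Count of 1-rows = 6+6+6+6+6+6+6+6+6+6+6+6+6+6+6+6 = 96

96


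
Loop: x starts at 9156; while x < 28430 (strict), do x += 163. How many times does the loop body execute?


Step 1: x goes from 9156 toward 28430 by 163; the body runs while x<28430, so iterations = ceil((bound-start)/step)
Step 2: Distance=19274
Step 3: ceil(19274/163)=119

119


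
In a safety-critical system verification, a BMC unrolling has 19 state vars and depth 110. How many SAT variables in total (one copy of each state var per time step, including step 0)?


BMC unrolls to depth k, creating one copy of each state var for steps 0..k.
Step count = 110 + 1 = 111 (steps 0 through 110)
Vars per step = 19
Total = 19 * 111 = 2109

2109


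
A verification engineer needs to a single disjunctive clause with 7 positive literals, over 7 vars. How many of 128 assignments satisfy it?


Step 1: Total=2^7=128
Step 2: Unsat when all 7 false: 2^0=1
Step 3: Sat=128-1=127

127


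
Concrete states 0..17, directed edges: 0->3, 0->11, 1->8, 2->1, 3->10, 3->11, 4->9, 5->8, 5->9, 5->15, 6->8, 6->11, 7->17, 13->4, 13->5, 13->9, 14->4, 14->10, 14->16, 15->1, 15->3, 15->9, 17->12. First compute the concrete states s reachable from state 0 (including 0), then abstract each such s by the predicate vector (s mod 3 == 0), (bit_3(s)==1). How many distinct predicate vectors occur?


BFS from 0:
Concrete reachable: {0, 3, 10, 11}
Abstract via predicates (s mod 3 == 0), (bit_3(s)==1):
  (0,1) <- {10, 11}
  (1,0) <- {0, 3}
Distinct abstract states = 2

2


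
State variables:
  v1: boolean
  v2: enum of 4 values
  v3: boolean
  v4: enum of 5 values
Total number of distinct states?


State space = product of domain sizes of all variables.
Domain sizes:
  v1 (boolean): 2
  v2 (enum of 4 values): 4
  v3 (boolean): 2
  v4 (enum of 5 values): 5
Product = 2 * 4 * 2 * 5 = 80

80


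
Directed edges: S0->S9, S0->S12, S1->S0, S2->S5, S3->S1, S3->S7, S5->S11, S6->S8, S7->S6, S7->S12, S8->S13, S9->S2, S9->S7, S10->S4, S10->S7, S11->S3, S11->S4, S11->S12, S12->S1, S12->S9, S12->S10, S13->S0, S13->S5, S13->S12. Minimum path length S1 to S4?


BFS layer-by-layer from S1:
  dist 0: {S1}
  dist 1: {S0}
  dist 2: {S9, S12}
  dist 3: {S2, S7, S10}
  dist 4: {S4, S5, S6}
  -> S4 reached at distance 4
Shortest path length = 4

4


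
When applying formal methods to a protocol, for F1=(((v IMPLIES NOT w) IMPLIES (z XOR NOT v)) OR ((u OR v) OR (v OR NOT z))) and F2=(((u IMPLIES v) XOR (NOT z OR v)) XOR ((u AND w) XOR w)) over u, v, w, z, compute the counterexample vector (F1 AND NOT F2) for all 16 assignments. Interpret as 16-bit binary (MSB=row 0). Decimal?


F1 = (((v IMPLIES NOT w) IMPLIES (z XOR NOT v)) OR ((u OR v) OR (v OR NOT z)))
F2 = (((u IMPLIES v) XOR (NOT z OR v)) XOR ((u AND w) XOR w))
Counterexample to F1=>F2 is where F1=1 and F2=0.
Evaluate each row (bits = u,v,w,z, MSB first):
  row 0 [0000]: F1=1 F2=0 -> F1&~F2 -> 1
  row 1 [0001]: F1=0 F2=1 -> F1&~F2 -> 0
  row 2 [0010]: F1=1 F2=1 -> F1&~F2 -> 0
  row 3 [0011]: F1=0 F2=0 -> F1&~F2 -> 0
  row 4 [0100]: F1=1 F2=0 -> F1&~F2 -> 1
  row 5 [0101]: F1=1 F2=0 -> F1&~F2 -> 1
  row 6 [0110]: F1=1 F2=1 -> F1&~F2 -> 0
  row 7 [0111]: F1=1 F2=1 -> F1&~F2 -> 0
  row 8 [1000]: F1=1 F2=1 -> F1&~F2 -> 0
  row 9 [1001]: F1=1 F2=0 -> F1&~F2 -> 1
  row 10 [1010]: F1=1 F2=1 -> F1&~F2 -> 0
  row 11 [1011]: F1=1 F2=0 -> F1&~F2 -> 1
  row 12 [1100]: F1=1 F2=0 -> F1&~F2 -> 1
  row 13 [1101]: F1=1 F2=0 -> F1&~F2 -> 1
  row 14 [1110]: F1=1 F2=0 -> F1&~F2 -> 1
  row 15 [1111]: F1=1 F2=0 -> F1&~F2 -> 1
Full result column, 4 rows per line (u,v fixed per line; w,z runs 00..11 left to right):
  rows 0-3 [u,v=00]: 1000  = hex 8
  rows 4-7 [u,v=01]: 1100  = hex C
  rows 8-11 [u,v=10]: 0101  = hex 5
  rows 12-15 [u,v=11]: 1111  = hex F
Counterexample vector (row 0 .. row 15) = 1000110001011111
Output column grouped in 4s = 1000 1100 0101 1111 = 0x8C5F
Convert to decimal digit by digit (value = value*16 + digit):
  8 -> 8
  8*16 + 12 (C) = 140
  140*16 + 5 = 2245
  2245*16 + 15 (F) = 35935
Decimal = 35935

35935


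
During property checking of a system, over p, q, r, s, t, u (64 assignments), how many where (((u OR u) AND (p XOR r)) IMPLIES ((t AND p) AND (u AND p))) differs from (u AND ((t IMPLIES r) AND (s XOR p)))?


F1 = (((u OR u) AND (p XOR r)) IMPLIES ((t AND p) AND (u AND p)))
F2 = (u AND ((t IMPLIES r) AND (s XOR p)))
Evaluate both on each of 64 rows (bits = p,q,r,s,t,u):
  row 0 [000000]: F1=1 F2=0 (differ) -> 1
  row 1 [000001]: F1=1 F2=0 (differ) -> 1
  row 2 [000010]: F1=1 F2=0 (differ) -> 1
  row 3 [000011]: F1=1 F2=0 (differ) -> 1
  row 4 [000100]: F1=1 F2=0 (differ) -> 1
  (every remaining row is evaluated the same way; all 64 results are listed next)
Full result column, 8 rows per line (p,q,r fixed per line; s,t,u runs 000..111 left to right):
  rows 0-7 [p,q,r=000]: 11111011  (ones: 7)
  rows 8-15 [p,q,r=001]: 10101111  (ones: 6)
  rows 16-23 [p,q,r=010]: 11111011  (ones: 7)
  rows 24-31 [p,q,r=011]: 10101111  (ones: 6)
  rows 32-39 [p,q,r=100]: 11111011  (ones: 7)
  rows 40-47 [p,q,r=101]: 10101111  (ones: 6)
  rows 48-55 [p,q,r=110]: 11111011  (ones: 7)
  rows 56-63 [p,q,r=111]: 10101111  (ones: 6)
Disagreements = 7+6+7+6+7+6+7+6 = 52

52


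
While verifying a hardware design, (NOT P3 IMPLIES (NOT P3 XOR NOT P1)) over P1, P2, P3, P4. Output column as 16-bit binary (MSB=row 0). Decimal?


Formula: (NOT P3 IMPLIES (NOT P3 XOR NOT P1)) over P1, P2, P3, P4 (16 rows)
Evaluate each row (bits = P1,P2,P3,P4, MSB first):
  row 0 [0000]: (NOT 0 IMPLIES (NOT 0 XOR NOT 0)) -> 0
  row 1 [0001]: (NOT 0 IMPLIES (NOT 0 XOR NOT 0)) -> 0
  row 2 [0010]: (NOT 1 IMPLIES (NOT 1 XOR NOT 0)) -> 1
  row 3 [0011]: (NOT 1 IMPLIES (NOT 1 XOR NOT 0)) -> 1
  row 4 [0100]: (NOT 0 IMPLIES (NOT 0 XOR NOT 0)) -> 0
  row 5 [0101]: (NOT 0 IMPLIES (NOT 0 XOR NOT 0)) -> 0
  row 6 [0110]: (NOT 1 IMPLIES (NOT 1 XOR NOT 0)) -> 1
  row 7 [0111]: (NOT 1 IMPLIES (NOT 1 XOR NOT 0)) -> 1
  row 8 [1000]: (NOT 0 IMPLIES (NOT 0 XOR NOT 1)) -> 1
  row 9 [1001]: (NOT 0 IMPLIES (NOT 0 XOR NOT 1)) -> 1
  row 10 [1010]: (NOT 1 IMPLIES (NOT 1 XOR NOT 1)) -> 1
  row 11 [1011]: (NOT 1 IMPLIES (NOT 1 XOR NOT 1)) -> 1
  row 12 [1100]: (NOT 0 IMPLIES (NOT 0 XOR NOT 1)) -> 1
  row 13 [1101]: (NOT 0 IMPLIES (NOT 0 XOR NOT 1)) -> 1
  row 14 [1110]: (NOT 1 IMPLIES (NOT 1 XOR NOT 1)) -> 1
  row 15 [1111]: (NOT 1 IMPLIES (NOT 1 XOR NOT 1)) -> 1
Full result column, 4 rows per line (P1,P2 fixed per line; P3,P4 runs 00..11 left to right):
  rows 0-3 [P1,P2=00]: 0011  = hex 3
  rows 4-7 [P1,P2=01]: 0011  = hex 3
  rows 8-11 [P1,P2=10]: 1111  = hex F
  rows 12-15 [P1,P2=11]: 1111  = hex F
Output column (row 0 .. row 15) = 0011001111111111
Output column grouped in 4s = 0011 0011 1111 1111 = 0x33FF
Convert to decimal digit by digit (value = value*16 + digit):
  3 -> 3
  3*16 + 3 = 51
  51*16 + 15 (F) = 831
  831*16 + 15 (F) = 13311
Decimal = 13311

13311


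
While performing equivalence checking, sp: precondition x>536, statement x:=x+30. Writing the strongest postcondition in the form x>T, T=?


Formula: sp(P, x:=E) = exists old_x. (x = E[old_x/x]) AND P[old_x/x] (old_x is the value of x before the assignment; eliminate old_x by solving x = E[old_x/x] for old_x)
Step 1: Precondition P: x>536, i.e. old_x > 536
Step 2: Assignment gives x = old_x + 30, so old_x = x - 30
Step 3: Substitute into P: x - 30 > 536
Step 4: Simplify: x > 536+30 = 566

566


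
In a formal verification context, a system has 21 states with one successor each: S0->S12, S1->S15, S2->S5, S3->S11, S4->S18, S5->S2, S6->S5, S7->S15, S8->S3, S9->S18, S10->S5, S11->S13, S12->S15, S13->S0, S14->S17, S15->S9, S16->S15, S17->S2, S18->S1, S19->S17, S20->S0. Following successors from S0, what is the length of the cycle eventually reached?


Trace from S0 until a state repeats:
  S0 -> S12 -> S15 -> S9 -> S18 -> S1 -> S15
S15 first seen at step 2, revisited at step 6.
Cycle length = 6 - 2 = 4

4


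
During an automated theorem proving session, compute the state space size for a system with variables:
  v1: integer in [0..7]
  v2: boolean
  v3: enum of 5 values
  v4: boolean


State space = product of domain sizes of all variables.
Domain sizes:
  v1 (integer in [0..7]): 8
  v2 (boolean): 2
  v3 (enum of 5 values): 5
  v4 (boolean): 2
Product = 8 * 2 * 5 * 2 = 160

160


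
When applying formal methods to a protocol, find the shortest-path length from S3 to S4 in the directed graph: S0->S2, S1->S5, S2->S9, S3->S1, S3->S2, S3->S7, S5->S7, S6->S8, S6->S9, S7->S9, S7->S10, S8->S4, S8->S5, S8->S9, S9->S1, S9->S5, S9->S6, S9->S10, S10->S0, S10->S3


BFS layer-by-layer from S3:
  dist 0: {S3}
  dist 1: {S1, S2, S7}
  dist 2: {S5, S9, S10}
  dist 3: {S0, S6}
  dist 4: {S8}
  dist 5: {S4}
  -> S4 reached at distance 5
Shortest path length = 5

5


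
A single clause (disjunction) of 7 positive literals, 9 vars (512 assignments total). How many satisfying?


Step 1: Total=2^9=512
Step 2: Unsat when all 7 false: 2^2=4
Step 3: Sat=512-4=508

508


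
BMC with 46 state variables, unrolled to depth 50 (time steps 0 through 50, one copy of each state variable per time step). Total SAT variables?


BMC unrolls to depth k, creating one copy of each state var for steps 0..k.
Step count = 50 + 1 = 51 (steps 0 through 50)
Vars per step = 46
Total = 46 * 51 = 2346

2346


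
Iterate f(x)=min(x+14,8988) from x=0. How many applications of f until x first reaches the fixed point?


Step 1: x=0, cap=8988, increment=14
Step 2: x grows by 14 each step until capped at 8988; fixed point is x=8988
Step 3: iterations = ceil(8988/14) = 642

642


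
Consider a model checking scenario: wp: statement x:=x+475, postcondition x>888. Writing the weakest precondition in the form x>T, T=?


Formula: wp(x:=E, P) = P[E/x] (substitute E for x in postcondition)
Step 1: Postcondition: x>888
Step 2: Substitute x+475 for x: x+475>888
Step 3: Solve for x: x > 888-475 = 413

413


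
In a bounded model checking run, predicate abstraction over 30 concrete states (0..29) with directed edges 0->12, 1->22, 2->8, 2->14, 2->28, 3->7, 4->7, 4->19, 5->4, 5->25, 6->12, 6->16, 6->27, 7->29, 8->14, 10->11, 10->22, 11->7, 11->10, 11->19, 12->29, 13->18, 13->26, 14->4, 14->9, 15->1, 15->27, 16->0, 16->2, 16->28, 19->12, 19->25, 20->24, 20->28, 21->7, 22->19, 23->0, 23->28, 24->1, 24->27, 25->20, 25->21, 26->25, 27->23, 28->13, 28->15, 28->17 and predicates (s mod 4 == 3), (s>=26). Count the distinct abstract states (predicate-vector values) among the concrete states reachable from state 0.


BFS from 0:
Concrete reachable: {0, 12, 29}
Abstract via predicates (s mod 4 == 3), (s>=26):
  (0,0) <- {0, 12}
  (0,1) <- {29}
Distinct abstract states = 2

2


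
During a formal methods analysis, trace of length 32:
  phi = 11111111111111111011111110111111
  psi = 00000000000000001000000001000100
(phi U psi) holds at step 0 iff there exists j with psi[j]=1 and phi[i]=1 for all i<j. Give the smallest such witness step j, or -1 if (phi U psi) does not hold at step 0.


(phi U psi) at 0: need smallest j with psi[j]=1 and phi[i]=1 for all i in [0,j).
Scan from step 0:
  step 0: phi=1, psi=0 -> continue
  step 1: phi=1, psi=0 -> continue
  step 2: phi=1, psi=0 -> continue
  step 3: phi=1, psi=0 -> continue
  step 16: psi=1 and phi held for [0,16) -> witness found
Witness step = 16

16


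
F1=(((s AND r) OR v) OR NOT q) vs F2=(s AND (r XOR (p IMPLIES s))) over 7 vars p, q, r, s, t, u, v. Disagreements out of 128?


F1 = (((s AND r) OR v) OR NOT q)
F2 = (s AND (r XOR (p IMPLIES s)))
Evaluate both on each of 128 rows (bits = p,q,r,s,t,u,v):
  row 0 [0000000]: F1=1 F2=0 (differ) -> 1
  row 1 [0000001]: F1=1 F2=0 (differ) -> 1
  row 2 [0000010]: F1=1 F2=0 (differ) -> 1
  row 3 [0000011]: F1=1 F2=0 (differ) -> 1
  row 4 [0000100]: F1=1 F2=0 (differ) -> 1
  (every remaining row is evaluated the same way; all 128 results are listed next)
Full result column, 8 rows per line (p,q,r,s fixed per line; t,u,v runs 000..111 left to right):
  rows 0-7 [p,q,r,s=0000]: 11111111  (ones: 8)
  rows 8-15 [p,q,r,s=0001]: 00000000  (ones: 0)
  rows 16-23 [p,q,r,s=0010]: 11111111  (ones: 8)
  rows 24-31 [p,q,r,s=0011]: 11111111  (ones: 8)
  rows 32-39 [p,q,r,s=0100]: 01010101  (ones: 4)
  rows 40-47 [p,q,r,s=0101]: 10101010  (ones: 4)
  rows 48-55 [p,q,r,s=0110]: 01010101  (ones: 4)
  rows 56-63 [p,q,r,s=0111]: 11111111  (ones: 8)
  rows 64-71 [p,q,r,s=1000]: 11111111  (ones: 8)
  rows 72-79 [p,q,r,s=1001]: 00000000  (ones: 0)
  rows 80-87 [p,q,r,s=1010]: 11111111  (ones: 8)
  rows 88-95 [p,q,r,s=1011]: 11111111  (ones: 8)
  rows 96-103 [p,q,r,s=1100]: 01010101  (ones: 4)
  rows 104-111 [p,q,r,s=1101]: 10101010  (ones: 4)
  rows 112-119 [p,q,r,s=1110]: 01010101  (ones: 4)
  rows 120-127 [p,q,r,s=1111]: 11111111  (ones: 8)
Disagreements = 8+0+8+8+4+4+4+8+8+0+8+8+4+4+4+8 = 88

88


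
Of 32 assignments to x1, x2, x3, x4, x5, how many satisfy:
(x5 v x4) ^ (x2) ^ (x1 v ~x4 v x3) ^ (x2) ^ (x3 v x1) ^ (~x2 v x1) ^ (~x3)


CNF with 7 clauses over 5 vars (32 assignments).
An assignment satisfies CNF iff every clause has >=1 true literal.
Check each row (bits = x1,x2,x3,x4,x5; clause T/F shown):
  row 0 [00000]: clauses=FFTFFTT -> 0
  row 1 [00001]: clauses=TFTFFTT -> 0
  row 2 [00010]: clauses=TFFFFTT -> 0
  row 3 [00011]: clauses=TFFFFTT -> 0
  row 4 [00100]: clauses=FFTFTTF -> 0
  row 5 [00101]: clauses=TFTFTTF -> 0
  row 6 [00110]: clauses=TFTFTTF -> 0
  row 7 [00111]: clauses=TFTFTTF -> 0
  row 8 [01000]: clauses=FTTTFFT -> 0
  row 9 [01001]: clauses=TTTTFFT -> 0
  row 10 [01010]: clauses=TTFTFFT -> 0
  row 11 [01011]: clauses=TTFTFFT -> 0
  row 12 [01100]: clauses=FTTTTFF -> 0
  row 13 [01101]: clauses=TTTTTFF -> 0
  row 14 [01110]: clauses=TTTTTFF -> 0
  row 15 [01111]: clauses=TTTTTFF -> 0
  row 16 [10000]: clauses=FFTFTTT -> 0
  row 17 [10001]: clauses=TFTFTTT -> 0
  row 18 [10010]: clauses=TFTFTTT -> 0
  row 19 [10011]: clauses=TFTFTTT -> 0
  row 20 [10100]: clauses=FFTFTTF -> 0
  row 21 [10101]: clauses=TFTFTTF -> 0
  row 22 [10110]: clauses=TFTFTTF -> 0
  row 23 [10111]: clauses=TFTFTTF -> 0
  row 24 [11000]: clauses=FTTTTTT -> 0
  row 25 [11001]: clauses=TTTTTTT -> 1
  row 26 [11010]: clauses=TTTTTTT -> 1
  row 27 [11011]: clauses=TTTTTTT -> 1
  row 28 [11100]: clauses=FTTTTTF -> 0
  row 29 [11101]: clauses=TTTTTTF -> 0
  row 30 [11110]: clauses=TTTTTTF -> 0
  row 31 [11111]: clauses=TTTTTTF -> 0
Full result column, 8 rows per line (x1,x2 fixed per line; x3,x4,x5 runs 000..111 left to right):
  rows 0-7 [x1,x2=00]: 00000000  (ones: 0)
  rows 8-15 [x1,x2=01]: 00000000  (ones: 0)
  rows 16-23 [x1,x2=10]: 00000000  (ones: 0)
  rows 24-31 [x1,x2=11]: 01110000  (ones: 3)
Satisfying assignments = 0+0+0+3 = 3

3


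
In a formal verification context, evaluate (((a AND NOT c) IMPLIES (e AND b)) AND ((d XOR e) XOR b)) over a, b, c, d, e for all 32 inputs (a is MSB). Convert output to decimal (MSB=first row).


Formula: (((a AND NOT c) IMPLIES (e AND b)) AND ((d XOR e) XOR b)) over a, b, c, d, e (32 rows)
Evaluate each row (bits = a,b,c,d,e, MSB first):
  row 0 [00000]: (((0 AND NOT 0) IMPLIES (0 AND 0)) AND ((0 XOR 0) XOR 0)) -> 0
  row 1 [00001]: (((0 AND NOT 0) IMPLIES (1 AND 0)) AND ((0 XOR 1) XOR 0)) -> 1
  row 2 [00010]: (((0 AND NOT 0) IMPLIES (0 AND 0)) AND ((1 XOR 0) XOR 0)) -> 1
  row 3 [00011]: (((0 AND NOT 0) IMPLIES (1 AND 0)) AND ((1 XOR 1) XOR 0)) -> 0
  row 4 [00100]: (((0 AND NOT 1) IMPLIES (0 AND 0)) AND ((0 XOR 0) XOR 0)) -> 0
  row 5 [00101]: (((0 AND NOT 1) IMPLIES (1 AND 0)) AND ((0 XOR 1) XOR 0)) -> 1
  row 6 [00110]: (((0 AND NOT 1) IMPLIES (0 AND 0)) AND ((1 XOR 0) XOR 0)) -> 1
  row 7 [00111]: (((0 AND NOT 1) IMPLIES (1 AND 0)) AND ((1 XOR 1) XOR 0)) -> 0
  row 8 [01000]: (((0 AND NOT 0) IMPLIES (0 AND 1)) AND ((0 XOR 0) XOR 1)) -> 1
  row 9 [01001]: (((0 AND NOT 0) IMPLIES (1 AND 1)) AND ((0 XOR 1) XOR 1)) -> 0
  row 10 [01010]: (((0 AND NOT 0) IMPLIES (0 AND 1)) AND ((1 XOR 0) XOR 1)) -> 0
  row 11 [01011]: (((0 AND NOT 0) IMPLIES (1 AND 1)) AND ((1 XOR 1) XOR 1)) -> 1
  row 12 [01100]: (((0 AND NOT 1) IMPLIES (0 AND 1)) AND ((0 XOR 0) XOR 1)) -> 1
  row 13 [01101]: (((0 AND NOT 1) IMPLIES (1 AND 1)) AND ((0 XOR 1) XOR 1)) -> 0
  row 14 [01110]: (((0 AND NOT 1) IMPLIES (0 AND 1)) AND ((1 XOR 0) XOR 1)) -> 0
  row 15 [01111]: (((0 AND NOT 1) IMPLIES (1 AND 1)) AND ((1 XOR 1) XOR 1)) -> 1
  row 16 [10000]: (((1 AND NOT 0) IMPLIES (0 AND 0)) AND ((0 XOR 0) XOR 0)) -> 0
  row 17 [10001]: (((1 AND NOT 0) IMPLIES (1 AND 0)) AND ((0 XOR 1) XOR 0)) -> 0
  row 18 [10010]: (((1 AND NOT 0) IMPLIES (0 AND 0)) AND ((1 XOR 0) XOR 0)) -> 0
  row 19 [10011]: (((1 AND NOT 0) IMPLIES (1 AND 0)) AND ((1 XOR 1) XOR 0)) -> 0
  row 20 [10100]: (((1 AND NOT 1) IMPLIES (0 AND 0)) AND ((0 XOR 0) XOR 0)) -> 0
  row 21 [10101]: (((1 AND NOT 1) IMPLIES (1 AND 0)) AND ((0 XOR 1) XOR 0)) -> 1
  row 22 [10110]: (((1 AND NOT 1) IMPLIES (0 AND 0)) AND ((1 XOR 0) XOR 0)) -> 1
  row 23 [10111]: (((1 AND NOT 1) IMPLIES (1 AND 0)) AND ((1 XOR 1) XOR 0)) -> 0
  row 24 [11000]: (((1 AND NOT 0) IMPLIES (0 AND 1)) AND ((0 XOR 0) XOR 1)) -> 0
  row 25 [11001]: (((1 AND NOT 0) IMPLIES (1 AND 1)) AND ((0 XOR 1) XOR 1)) -> 0
  row 26 [11010]: (((1 AND NOT 0) IMPLIES (0 AND 1)) AND ((1 XOR 0) XOR 1)) -> 0
  row 27 [11011]: (((1 AND NOT 0) IMPLIES (1 AND 1)) AND ((1 XOR 1) XOR 1)) -> 1
  row 28 [11100]: (((1 AND NOT 1) IMPLIES (0 AND 1)) AND ((0 XOR 0) XOR 1)) -> 1
  row 29 [11101]: (((1 AND NOT 1) IMPLIES (1 AND 1)) AND ((0 XOR 1) XOR 1)) -> 0
  row 30 [11110]: (((1 AND NOT 1) IMPLIES (0 AND 1)) AND ((1 XOR 0) XOR 1)) -> 0
  row 31 [11111]: (((1 AND NOT 1) IMPLIES (1 AND 1)) AND ((1 XOR 1) XOR 1)) -> 1
Full result column, 4 rows per line (a,b,c fixed per line; d,e runs 00..11 left to right):
  rows 0-3 [a,b,c=000]: 0110  = hex 6
  rows 4-7 [a,b,c=001]: 0110  = hex 6
  rows 8-11 [a,b,c=010]: 1001  = hex 9
  rows 12-15 [a,b,c=011]: 1001  = hex 9
  rows 16-19 [a,b,c=100]: 0000  = hex 0
  rows 20-23 [a,b,c=101]: 0110  = hex 6
  rows 24-27 [a,b,c=110]: 0001  = hex 1
  rows 28-31 [a,b,c=111]: 1001  = hex 9
Output column (row 0 .. row 31) = 01100110100110010000011000011001
Output column grouped in 4s = 0110 0110 1001 1001 0000 0110 0001 1001 = 0x66990619
Convert to decimal digit by digit (value = value*16 + digit):
  6 -> 6
  6*16 + 6 = 102
  102*16 + 9 = 1641
  1641*16 + 9 = 26265
  26265*16 + 0 = 420240
  420240*16 + 6 = 6723846
  6723846*16 + 1 = 107581537
  107581537*16 + 9 = 1721304601
Decimal = 1721304601

1721304601
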